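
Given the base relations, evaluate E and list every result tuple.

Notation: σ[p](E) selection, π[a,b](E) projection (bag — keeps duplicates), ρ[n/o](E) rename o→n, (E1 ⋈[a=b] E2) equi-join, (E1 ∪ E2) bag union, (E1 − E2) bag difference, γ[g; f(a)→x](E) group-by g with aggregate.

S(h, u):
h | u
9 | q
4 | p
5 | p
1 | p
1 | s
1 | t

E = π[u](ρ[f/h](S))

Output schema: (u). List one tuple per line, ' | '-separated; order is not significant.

Stepwise |·|:
  S → 6
  ρ[f/h](S) → 6
  π[u](ρ[f/h](S)) → 6

== RESULT ==
u
p
p
p
q
s
t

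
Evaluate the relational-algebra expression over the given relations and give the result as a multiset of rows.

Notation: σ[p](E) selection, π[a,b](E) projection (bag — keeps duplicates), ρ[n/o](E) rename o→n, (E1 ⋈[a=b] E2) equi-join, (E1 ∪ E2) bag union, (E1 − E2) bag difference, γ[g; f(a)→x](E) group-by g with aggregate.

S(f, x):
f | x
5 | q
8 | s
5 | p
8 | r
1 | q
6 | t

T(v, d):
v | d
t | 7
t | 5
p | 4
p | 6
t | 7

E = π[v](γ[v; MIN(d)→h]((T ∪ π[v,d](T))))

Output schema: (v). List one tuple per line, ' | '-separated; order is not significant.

Per-node cardinality:
  T → 5
  T → 5
  π[v,d](T) → 5
  (T ∪ π[v,d](T)) → 10
  γ[v; MIN(d)→h]((T ∪ π[v,d](T))) → 2
  π[v](γ[v; MIN(d)→h]((T ∪ π[v,d](T)))) → 2

== RESULT ==
v
p
t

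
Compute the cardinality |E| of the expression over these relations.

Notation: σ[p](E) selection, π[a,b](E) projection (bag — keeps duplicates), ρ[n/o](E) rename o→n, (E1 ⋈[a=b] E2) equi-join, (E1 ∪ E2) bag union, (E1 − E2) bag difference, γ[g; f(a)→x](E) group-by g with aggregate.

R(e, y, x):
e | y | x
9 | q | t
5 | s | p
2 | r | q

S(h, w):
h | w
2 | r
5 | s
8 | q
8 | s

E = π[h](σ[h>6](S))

Stepwise |·|:
  S → 4
  σ[h>6](S) → 2
  π[h](σ[h>6](S)) → 2

|E| = 2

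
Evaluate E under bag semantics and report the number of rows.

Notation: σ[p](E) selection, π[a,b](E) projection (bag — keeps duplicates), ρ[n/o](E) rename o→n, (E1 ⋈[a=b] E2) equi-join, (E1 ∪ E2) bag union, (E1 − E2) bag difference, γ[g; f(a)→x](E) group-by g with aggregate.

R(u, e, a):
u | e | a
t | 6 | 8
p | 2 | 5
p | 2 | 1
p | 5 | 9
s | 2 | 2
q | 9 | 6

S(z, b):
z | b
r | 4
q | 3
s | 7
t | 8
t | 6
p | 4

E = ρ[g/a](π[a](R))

Stepwise |·|:
  R → 6
  π[a](R) → 6
  ρ[g/a](π[a](R)) → 6

|E| = 6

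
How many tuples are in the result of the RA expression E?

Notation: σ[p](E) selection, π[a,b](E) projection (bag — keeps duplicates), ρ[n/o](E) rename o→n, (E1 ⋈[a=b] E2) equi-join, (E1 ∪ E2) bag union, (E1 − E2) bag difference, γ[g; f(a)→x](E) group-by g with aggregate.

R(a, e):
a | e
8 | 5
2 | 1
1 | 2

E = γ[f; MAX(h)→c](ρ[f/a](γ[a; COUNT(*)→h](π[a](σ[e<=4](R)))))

Subexpression sizes:
  R → 3
  σ[e<=4](R) → 2
  π[a](σ[e<=4](R)) → 2
  γ[a; COUNT(*)→h](π[a](σ[e<=4](R))) → 2
  ρ[f/a](γ[a; COUNT(*)→h](π[a](σ[e<=4](R)))) → 2
  γ[f; MAX(h)→c](ρ[f/a](γ[a; COUNT(*)→h](π[a](σ[e<=4](R))))) → 2

|E| = 2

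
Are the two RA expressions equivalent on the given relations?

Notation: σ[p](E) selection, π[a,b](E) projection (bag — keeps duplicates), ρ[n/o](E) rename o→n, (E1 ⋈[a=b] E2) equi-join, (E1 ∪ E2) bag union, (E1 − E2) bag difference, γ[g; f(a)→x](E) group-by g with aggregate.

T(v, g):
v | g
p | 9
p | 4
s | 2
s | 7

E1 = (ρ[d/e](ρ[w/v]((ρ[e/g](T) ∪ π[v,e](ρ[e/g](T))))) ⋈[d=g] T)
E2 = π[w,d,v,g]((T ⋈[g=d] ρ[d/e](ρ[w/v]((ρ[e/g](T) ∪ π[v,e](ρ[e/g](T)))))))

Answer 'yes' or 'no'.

E1 subexpression sizes:
  T → 4
  ρ[e/g](T) → 4
  T → 4
  ρ[e/g](T) → 4
  π[v,e](ρ[e/g](T)) → 4
  (ρ[e/g](T) ∪ π[v,e](ρ[e/g](T))) → 8
  ρ[w/v]((ρ[e/g](T) ∪ π[v,e](ρ[e/g](T)))) → 8
  ρ[d/e](ρ[w/v]((ρ[e/g](T) ∪ π[v,e](ρ[e/g](T))))) → 8
  T → 4
  (ρ[d/e](ρ[w/v]((ρ[e/g](T) ∪ π[v,e](ρ[e/g](T))))) ⋈[d=g] T) → 8
E2 subexpression sizes:
  T → 4
  T → 4
  ρ[e/g](T) → 4
  T → 4
  ρ[e/g](T) → 4
  π[v,e](ρ[e/g](T)) → 4
  (ρ[e/g](T) ∪ π[v,e](ρ[e/g](T))) → 8
  ρ[w/v]((ρ[e/g](T) ∪ π[v,e](ρ[e/g](T)))) → 8
  ρ[d/e](ρ[w/v]((ρ[e/g](T) ∪ π[v,e](ρ[e/g](T))))) → 8
  (T ⋈[g=d] ρ[d/e](ρ[w/v]((ρ[e/g](T) ∪ π[v,e](ρ[e/g](T)))))) → 8
  π[w,d,v,g]((T ⋈[g=d] ρ[d/e](ρ[w/v]((ρ[e/g](T) ∪ π[v,e](ρ[e/g](T))))))) → 8

E1 and E2 produce the same multiset:
w | d | v | g
p | 4 | p | 4
p | 4 | p | 4
p | 9 | p | 9
p | 9 | p | 9
s | 2 | s | 2
s | 2 | s | 2
s | 7 | s | 7
s | 7 | s | 7

yes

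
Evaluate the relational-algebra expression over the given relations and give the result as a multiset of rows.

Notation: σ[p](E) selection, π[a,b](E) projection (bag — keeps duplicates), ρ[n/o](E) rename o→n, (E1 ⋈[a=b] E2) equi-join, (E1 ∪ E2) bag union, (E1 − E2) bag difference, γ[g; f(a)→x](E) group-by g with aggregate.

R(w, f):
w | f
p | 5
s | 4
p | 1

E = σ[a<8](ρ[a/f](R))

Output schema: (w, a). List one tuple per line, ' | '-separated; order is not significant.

Subexpression sizes:
  R → 3
  ρ[a/f](R) → 3
  σ[a<8](ρ[a/f](R)) → 3

== RESULT ==
w | a
p | 1
p | 5
s | 4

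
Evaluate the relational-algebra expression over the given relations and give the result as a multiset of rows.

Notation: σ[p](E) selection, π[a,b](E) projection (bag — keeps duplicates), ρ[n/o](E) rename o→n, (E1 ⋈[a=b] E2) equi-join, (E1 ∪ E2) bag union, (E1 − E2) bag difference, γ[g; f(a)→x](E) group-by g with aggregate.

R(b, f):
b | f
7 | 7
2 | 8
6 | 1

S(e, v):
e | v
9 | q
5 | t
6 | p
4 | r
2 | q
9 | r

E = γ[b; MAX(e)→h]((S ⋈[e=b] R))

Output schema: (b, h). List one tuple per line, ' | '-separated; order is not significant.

Row counts bottom-up:
  S → 6
  R → 3
  (S ⋈[e=b] R) → 2
  γ[b; MAX(e)→h]((S ⋈[e=b] R)) → 2

== RESULT ==
b | h
2 | 2
6 | 6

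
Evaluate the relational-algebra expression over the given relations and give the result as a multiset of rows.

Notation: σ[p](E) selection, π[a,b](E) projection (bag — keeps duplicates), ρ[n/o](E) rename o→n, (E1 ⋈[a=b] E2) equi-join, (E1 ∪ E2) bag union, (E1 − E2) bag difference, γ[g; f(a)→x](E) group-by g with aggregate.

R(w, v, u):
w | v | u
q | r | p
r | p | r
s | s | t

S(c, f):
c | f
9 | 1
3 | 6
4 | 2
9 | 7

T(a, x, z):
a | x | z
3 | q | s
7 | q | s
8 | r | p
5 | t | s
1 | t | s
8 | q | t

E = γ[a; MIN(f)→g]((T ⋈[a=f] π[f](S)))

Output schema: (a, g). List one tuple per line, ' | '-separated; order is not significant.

Row counts bottom-up:
  T → 6
  S → 4
  π[f](S) → 4
  (T ⋈[a=f] π[f](S)) → 2
  γ[a; MIN(f)→g]((T ⋈[a=f] π[f](S))) → 2

== RESULT ==
a | g
1 | 1
7 | 7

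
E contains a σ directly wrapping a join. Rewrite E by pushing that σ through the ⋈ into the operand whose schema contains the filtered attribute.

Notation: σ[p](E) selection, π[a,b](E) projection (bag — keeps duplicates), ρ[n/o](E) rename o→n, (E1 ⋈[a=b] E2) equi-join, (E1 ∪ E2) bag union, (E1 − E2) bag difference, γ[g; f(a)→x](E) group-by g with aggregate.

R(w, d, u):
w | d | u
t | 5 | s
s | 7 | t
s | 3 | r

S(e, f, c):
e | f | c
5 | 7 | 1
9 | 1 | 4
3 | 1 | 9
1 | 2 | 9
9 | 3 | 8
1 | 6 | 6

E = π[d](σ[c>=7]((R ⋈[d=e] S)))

σ filters on c, owned by the right side.
E' = π[d]((R ⋈[d=e] σ[c>=7](S)))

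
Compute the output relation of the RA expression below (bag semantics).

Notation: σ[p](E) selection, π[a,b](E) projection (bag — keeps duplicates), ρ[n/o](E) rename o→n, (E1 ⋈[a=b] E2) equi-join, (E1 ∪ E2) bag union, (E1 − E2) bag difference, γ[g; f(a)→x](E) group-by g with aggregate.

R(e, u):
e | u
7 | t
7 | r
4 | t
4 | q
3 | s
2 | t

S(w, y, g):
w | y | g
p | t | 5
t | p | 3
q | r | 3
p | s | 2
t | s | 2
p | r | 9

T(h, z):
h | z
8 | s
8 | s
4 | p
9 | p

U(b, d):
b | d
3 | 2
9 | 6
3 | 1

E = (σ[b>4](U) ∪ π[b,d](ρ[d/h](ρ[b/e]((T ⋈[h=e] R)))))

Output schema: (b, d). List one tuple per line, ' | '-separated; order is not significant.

Subexpression sizes:
  U → 3
  σ[b>4](U) → 1
  T → 4
  R → 6
  (T ⋈[h=e] R) → 2
  ρ[b/e]((T ⋈[h=e] R)) → 2
  ρ[d/h](ρ[b/e]((T ⋈[h=e] R))) → 2
  π[b,d](ρ[d/h](ρ[b/e]((T ⋈[h=e] R)))) → 2
  (σ[b>4](U) ∪ π[b,d](ρ[d/h](ρ[b/e]((T ⋈[h=e] R))))) → 3

== RESULT ==
b | d
4 | 4
4 | 4
9 | 6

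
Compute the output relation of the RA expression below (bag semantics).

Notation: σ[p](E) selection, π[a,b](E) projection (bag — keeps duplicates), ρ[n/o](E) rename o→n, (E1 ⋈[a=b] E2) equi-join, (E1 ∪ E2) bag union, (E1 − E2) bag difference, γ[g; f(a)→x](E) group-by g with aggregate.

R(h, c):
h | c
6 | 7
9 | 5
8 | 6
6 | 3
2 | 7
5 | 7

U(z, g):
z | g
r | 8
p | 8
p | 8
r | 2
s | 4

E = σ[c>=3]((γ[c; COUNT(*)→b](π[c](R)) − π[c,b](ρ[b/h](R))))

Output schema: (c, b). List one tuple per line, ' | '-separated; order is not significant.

Subexpression sizes:
  R → 6
  π[c](R) → 6
  γ[c; COUNT(*)→b](π[c](R)) → 4
  R → 6
  ρ[b/h](R) → 6
  π[c,b](ρ[b/h](R)) → 6
  (γ[c; COUNT(*)→b](π[c](R)) − π[c,b](ρ[b/h](R))) → 4
  σ[c>=3]((γ[c; COUNT(*)→b](π[c](R)) − π[c,b](ρ[b/h](R)))) → 4

== RESULT ==
c | b
3 | 1
5 | 1
6 | 1
7 | 3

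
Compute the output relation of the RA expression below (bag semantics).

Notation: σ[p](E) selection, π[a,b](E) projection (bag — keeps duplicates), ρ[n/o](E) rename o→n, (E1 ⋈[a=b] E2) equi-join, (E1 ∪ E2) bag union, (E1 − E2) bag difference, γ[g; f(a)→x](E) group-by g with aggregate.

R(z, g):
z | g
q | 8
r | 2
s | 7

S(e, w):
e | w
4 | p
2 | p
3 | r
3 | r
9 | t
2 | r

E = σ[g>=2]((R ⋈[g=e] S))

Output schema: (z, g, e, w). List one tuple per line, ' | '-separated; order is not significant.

Stepwise |·|:
  R → 3
  S → 6
  (R ⋈[g=e] S) → 2
  σ[g>=2]((R ⋈[g=e] S)) → 2

== RESULT ==
z | g | e | w
r | 2 | 2 | p
r | 2 | 2 | r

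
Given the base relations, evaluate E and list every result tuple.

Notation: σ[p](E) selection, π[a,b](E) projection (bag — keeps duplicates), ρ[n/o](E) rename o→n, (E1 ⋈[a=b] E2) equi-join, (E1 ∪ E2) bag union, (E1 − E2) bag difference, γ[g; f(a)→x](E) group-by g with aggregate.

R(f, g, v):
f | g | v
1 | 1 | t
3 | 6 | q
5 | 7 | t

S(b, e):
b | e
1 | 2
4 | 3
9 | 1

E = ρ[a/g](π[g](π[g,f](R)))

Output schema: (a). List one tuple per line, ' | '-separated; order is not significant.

Stepwise |·|:
  R → 3
  π[g,f](R) → 3
  π[g](π[g,f](R)) → 3
  ρ[a/g](π[g](π[g,f](R))) → 3

== RESULT ==
a
1
6
7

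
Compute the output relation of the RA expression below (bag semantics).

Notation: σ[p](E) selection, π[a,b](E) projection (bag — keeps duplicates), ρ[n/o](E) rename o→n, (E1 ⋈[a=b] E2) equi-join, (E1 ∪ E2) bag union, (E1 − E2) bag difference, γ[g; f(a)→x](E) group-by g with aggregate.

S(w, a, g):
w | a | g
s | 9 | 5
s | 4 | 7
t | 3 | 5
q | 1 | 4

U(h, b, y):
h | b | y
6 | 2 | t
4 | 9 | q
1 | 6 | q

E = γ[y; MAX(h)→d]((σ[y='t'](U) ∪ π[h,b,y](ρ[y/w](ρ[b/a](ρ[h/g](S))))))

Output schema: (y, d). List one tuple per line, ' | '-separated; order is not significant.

Stepwise |·|:
  U → 3
  σ[y='t'](U) → 1
  S → 4
  ρ[h/g](S) → 4
  ρ[b/a](ρ[h/g](S)) → 4
  ρ[y/w](ρ[b/a](ρ[h/g](S))) → 4
  π[h,b,y](ρ[y/w](ρ[b/a](ρ[h/g](S)))) → 4
  (σ[y='t'](U) ∪ π[h,b,y](ρ[y/w](ρ[b/a](ρ[h/g](S))))) → 5
  γ[y; MAX(h)→d]((σ[y='t'](U) ∪ π[h,b,y](ρ[y/w](ρ[b/a](ρ[h/g](S)))))) → 3

== RESULT ==
y | d
q | 4
s | 7
t | 6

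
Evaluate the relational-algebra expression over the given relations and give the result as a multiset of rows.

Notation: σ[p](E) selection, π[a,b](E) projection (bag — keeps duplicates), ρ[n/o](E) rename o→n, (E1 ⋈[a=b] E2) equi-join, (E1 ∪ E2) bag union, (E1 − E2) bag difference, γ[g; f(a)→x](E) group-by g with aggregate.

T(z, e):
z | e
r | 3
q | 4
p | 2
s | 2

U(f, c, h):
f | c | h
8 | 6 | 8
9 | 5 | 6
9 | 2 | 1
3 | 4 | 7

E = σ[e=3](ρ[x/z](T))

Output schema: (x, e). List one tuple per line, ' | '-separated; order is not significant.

Subexpression sizes:
  T → 4
  ρ[x/z](T) → 4
  σ[e=3](ρ[x/z](T)) → 1

== RESULT ==
x | e
r | 3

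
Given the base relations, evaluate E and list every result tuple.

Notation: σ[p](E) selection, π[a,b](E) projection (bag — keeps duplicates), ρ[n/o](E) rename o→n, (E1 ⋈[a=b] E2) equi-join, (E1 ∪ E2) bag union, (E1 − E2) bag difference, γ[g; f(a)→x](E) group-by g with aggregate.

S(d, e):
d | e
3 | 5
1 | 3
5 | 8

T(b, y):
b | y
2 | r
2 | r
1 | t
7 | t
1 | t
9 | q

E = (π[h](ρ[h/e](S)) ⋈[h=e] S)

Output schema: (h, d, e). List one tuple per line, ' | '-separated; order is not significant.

Per-node cardinality:
  S → 3
  ρ[h/e](S) → 3
  π[h](ρ[h/e](S)) → 3
  S → 3
  (π[h](ρ[h/e](S)) ⋈[h=e] S) → 3

== RESULT ==
h | d | e
3 | 1 | 3
5 | 3 | 5
8 | 5 | 8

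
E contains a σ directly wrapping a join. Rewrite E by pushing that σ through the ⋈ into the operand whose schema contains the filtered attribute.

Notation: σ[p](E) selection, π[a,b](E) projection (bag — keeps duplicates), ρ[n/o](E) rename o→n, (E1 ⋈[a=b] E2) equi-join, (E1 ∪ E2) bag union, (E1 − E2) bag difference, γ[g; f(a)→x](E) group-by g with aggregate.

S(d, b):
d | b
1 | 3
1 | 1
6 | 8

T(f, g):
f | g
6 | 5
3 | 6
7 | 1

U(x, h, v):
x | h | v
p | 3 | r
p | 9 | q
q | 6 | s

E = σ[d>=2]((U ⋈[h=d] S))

σ filters on d, owned by the right side.
E' = (U ⋈[h=d] σ[d>=2](S))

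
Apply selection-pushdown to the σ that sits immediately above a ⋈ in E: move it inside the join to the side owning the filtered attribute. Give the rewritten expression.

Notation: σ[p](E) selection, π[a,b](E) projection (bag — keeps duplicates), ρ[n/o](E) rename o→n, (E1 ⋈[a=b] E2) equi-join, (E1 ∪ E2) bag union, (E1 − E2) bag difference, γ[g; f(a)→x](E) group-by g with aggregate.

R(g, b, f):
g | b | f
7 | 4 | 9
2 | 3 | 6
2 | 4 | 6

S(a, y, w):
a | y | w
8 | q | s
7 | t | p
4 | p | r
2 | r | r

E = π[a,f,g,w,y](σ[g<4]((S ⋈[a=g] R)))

σ filters on g, owned by the right side.
E' = π[a,f,g,w,y]((S ⋈[a=g] σ[g<4](R)))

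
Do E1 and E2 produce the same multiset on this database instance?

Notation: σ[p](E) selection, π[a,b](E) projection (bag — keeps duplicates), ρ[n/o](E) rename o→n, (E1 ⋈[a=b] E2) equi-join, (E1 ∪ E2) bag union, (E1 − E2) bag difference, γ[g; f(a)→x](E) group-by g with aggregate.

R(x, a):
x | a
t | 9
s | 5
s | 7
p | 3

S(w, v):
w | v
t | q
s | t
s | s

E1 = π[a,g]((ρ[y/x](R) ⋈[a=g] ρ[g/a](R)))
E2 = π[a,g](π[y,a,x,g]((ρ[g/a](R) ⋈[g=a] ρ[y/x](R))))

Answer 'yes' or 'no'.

E1 stepwise |·|:
  R → 4
  ρ[y/x](R) → 4
  R → 4
  ρ[g/a](R) → 4
  (ρ[y/x](R) ⋈[a=g] ρ[g/a](R)) → 4
  π[a,g]((ρ[y/x](R) ⋈[a=g] ρ[g/a](R))) → 4
E2 stepwise |·|:
  R → 4
  ρ[g/a](R) → 4
  R → 4
  ρ[y/x](R) → 4
  (ρ[g/a](R) ⋈[g=a] ρ[y/x](R)) → 4
  π[y,a,x,g]((ρ[g/a](R) ⋈[g=a] ρ[y/x](R))) → 4
  π[a,g](π[y,a,x,g]((ρ[g/a](R) ⋈[g=a] ρ[y/x](R)))) → 4

E1 and E2 produce the same multiset:
a | g
3 | 3
5 | 5
7 | 7
9 | 9

yes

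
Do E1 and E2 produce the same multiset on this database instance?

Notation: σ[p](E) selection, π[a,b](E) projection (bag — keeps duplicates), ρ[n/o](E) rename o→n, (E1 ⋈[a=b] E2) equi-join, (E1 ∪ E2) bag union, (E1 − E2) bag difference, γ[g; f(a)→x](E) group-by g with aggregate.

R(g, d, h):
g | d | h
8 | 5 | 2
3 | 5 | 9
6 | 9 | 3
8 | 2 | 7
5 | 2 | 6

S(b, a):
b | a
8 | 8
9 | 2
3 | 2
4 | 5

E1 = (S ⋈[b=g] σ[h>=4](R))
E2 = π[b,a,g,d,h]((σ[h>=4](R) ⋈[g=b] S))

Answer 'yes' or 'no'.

E1 row counts bottom-up:
  S → 4
  R → 5
  σ[h>=4](R) → 3
  (S ⋈[b=g] σ[h>=4](R)) → 2
E2 row counts bottom-up:
  R → 5
  σ[h>=4](R) → 3
  S → 4
  (σ[h>=4](R) ⋈[g=b] S) → 2
  π[b,a,g,d,h]((σ[h>=4](R) ⋈[g=b] S)) → 2

E1 and E2 produce the same multiset:
b | a | g | d | h
3 | 2 | 3 | 5 | 9
8 | 8 | 8 | 2 | 7

yes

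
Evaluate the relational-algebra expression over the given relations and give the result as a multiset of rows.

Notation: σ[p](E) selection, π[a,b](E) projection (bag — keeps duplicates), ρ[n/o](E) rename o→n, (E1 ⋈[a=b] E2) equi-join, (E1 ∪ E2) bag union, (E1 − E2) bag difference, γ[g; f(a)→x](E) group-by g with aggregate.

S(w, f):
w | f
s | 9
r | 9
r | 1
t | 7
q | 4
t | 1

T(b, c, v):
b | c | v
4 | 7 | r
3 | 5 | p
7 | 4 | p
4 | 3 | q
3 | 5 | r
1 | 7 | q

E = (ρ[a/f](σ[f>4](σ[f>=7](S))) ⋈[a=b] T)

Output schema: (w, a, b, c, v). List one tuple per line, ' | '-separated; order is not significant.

Per-node cardinality:
  S → 6
  σ[f>=7](S) → 3
  σ[f>4](σ[f>=7](S)) → 3
  ρ[a/f](σ[f>4](σ[f>=7](S))) → 3
  T → 6
  (ρ[a/f](σ[f>4](σ[f>=7](S))) ⋈[a=b] T) → 1

== RESULT ==
w | a | b | c | v
t | 7 | 7 | 4 | p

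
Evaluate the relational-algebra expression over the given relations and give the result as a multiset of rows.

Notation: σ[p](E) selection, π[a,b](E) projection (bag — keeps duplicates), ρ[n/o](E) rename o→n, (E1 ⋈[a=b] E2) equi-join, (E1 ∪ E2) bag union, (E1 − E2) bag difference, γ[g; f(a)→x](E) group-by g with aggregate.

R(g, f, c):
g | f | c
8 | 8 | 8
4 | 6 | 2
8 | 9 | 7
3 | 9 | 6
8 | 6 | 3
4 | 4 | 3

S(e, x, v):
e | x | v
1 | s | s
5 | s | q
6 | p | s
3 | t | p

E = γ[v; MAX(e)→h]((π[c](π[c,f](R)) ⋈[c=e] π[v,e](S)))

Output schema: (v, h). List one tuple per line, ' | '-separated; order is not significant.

Row counts bottom-up:
  R → 6
  π[c,f](R) → 6
  π[c](π[c,f](R)) → 6
  S → 4
  π[v,e](S) → 4
  (π[c](π[c,f](R)) ⋈[c=e] π[v,e](S)) → 3
  γ[v; MAX(e)→h]((π[c](π[c,f](R)) ⋈[c=e] π[v,e](S))) → 2

== RESULT ==
v | h
p | 3
s | 6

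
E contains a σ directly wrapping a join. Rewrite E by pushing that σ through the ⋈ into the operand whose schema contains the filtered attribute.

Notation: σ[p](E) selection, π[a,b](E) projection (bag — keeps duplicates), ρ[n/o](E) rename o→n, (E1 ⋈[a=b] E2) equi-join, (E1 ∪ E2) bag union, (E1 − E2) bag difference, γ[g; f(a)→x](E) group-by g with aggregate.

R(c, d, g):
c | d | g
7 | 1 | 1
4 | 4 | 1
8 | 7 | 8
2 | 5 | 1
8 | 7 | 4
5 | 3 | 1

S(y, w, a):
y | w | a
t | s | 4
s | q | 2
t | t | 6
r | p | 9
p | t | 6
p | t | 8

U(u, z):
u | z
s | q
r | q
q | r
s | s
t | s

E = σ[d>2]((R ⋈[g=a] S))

σ filters on d, owned by the left side.
E' = (σ[d>2](R) ⋈[g=a] S)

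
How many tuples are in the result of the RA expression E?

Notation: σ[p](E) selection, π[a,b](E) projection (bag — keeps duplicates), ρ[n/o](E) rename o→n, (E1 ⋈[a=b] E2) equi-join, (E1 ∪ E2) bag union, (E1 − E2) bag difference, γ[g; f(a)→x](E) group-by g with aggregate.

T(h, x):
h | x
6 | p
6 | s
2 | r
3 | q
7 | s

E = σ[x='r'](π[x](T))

Subexpression sizes:
  T → 5
  π[x](T) → 5
  σ[x='r'](π[x](T)) → 1

|E| = 1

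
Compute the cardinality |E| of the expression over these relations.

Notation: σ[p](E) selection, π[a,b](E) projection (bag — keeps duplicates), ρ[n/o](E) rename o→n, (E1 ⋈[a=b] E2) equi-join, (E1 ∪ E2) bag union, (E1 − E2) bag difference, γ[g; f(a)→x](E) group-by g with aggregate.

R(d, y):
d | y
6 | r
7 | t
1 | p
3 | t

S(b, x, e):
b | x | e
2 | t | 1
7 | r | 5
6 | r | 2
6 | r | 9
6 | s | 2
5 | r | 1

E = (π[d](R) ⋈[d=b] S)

Per-node cardinality:
  R → 4
  π[d](R) → 4
  S → 6
  (π[d](R) ⋈[d=b] S) → 4

|E| = 4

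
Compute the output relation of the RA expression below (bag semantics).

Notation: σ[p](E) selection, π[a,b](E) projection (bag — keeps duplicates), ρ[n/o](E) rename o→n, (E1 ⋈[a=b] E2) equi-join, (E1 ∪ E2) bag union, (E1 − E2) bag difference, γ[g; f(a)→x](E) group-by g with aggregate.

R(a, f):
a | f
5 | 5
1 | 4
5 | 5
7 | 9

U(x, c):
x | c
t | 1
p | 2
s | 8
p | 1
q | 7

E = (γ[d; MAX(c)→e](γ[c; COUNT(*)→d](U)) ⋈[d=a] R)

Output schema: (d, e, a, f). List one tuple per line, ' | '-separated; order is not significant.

Stepwise |·|:
  U → 5
  γ[c; COUNT(*)→d](U) → 4
  γ[d; MAX(c)→e](γ[c; COUNT(*)→d](U)) → 2
  R → 4
  (γ[d; MAX(c)→e](γ[c; COUNT(*)→d](U)) ⋈[d=a] R) → 1

== RESULT ==
d | e | a | f
1 | 8 | 1 | 4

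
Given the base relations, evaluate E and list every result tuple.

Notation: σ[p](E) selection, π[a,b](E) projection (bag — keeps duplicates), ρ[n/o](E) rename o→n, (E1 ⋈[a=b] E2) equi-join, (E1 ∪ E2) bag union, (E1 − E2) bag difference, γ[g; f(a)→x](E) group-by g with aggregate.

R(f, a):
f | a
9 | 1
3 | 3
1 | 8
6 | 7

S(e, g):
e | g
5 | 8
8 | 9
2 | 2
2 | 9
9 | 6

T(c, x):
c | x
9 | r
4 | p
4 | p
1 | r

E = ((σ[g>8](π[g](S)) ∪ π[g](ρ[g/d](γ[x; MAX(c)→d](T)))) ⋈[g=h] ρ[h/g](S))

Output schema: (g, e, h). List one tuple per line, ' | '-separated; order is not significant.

Stepwise |·|:
  S → 5
  π[g](S) → 5
  σ[g>8](π[g](S)) → 2
  T → 4
  γ[x; MAX(c)→d](T) → 2
  ρ[g/d](γ[x; MAX(c)→d](T)) → 2
  π[g](ρ[g/d](γ[x; MAX(c)→d](T))) → 2
  (σ[g>8](π[g](S)) ∪ π[g](ρ[g/d](γ[x; MAX(c)→d](T)))) → 4
  S → 5
  ρ[h/g](S) → 5
  ((σ[g>8](π[g](S)) ∪ π[g](ρ[g/d](γ[x; MAX(c)→d](T)))) ⋈[g=h] ρ[h/g](S)) → 6

== RESULT ==
g | e | h
9 | 2 | 9
9 | 2 | 9
9 | 2 | 9
9 | 8 | 9
9 | 8 | 9
9 | 8 | 9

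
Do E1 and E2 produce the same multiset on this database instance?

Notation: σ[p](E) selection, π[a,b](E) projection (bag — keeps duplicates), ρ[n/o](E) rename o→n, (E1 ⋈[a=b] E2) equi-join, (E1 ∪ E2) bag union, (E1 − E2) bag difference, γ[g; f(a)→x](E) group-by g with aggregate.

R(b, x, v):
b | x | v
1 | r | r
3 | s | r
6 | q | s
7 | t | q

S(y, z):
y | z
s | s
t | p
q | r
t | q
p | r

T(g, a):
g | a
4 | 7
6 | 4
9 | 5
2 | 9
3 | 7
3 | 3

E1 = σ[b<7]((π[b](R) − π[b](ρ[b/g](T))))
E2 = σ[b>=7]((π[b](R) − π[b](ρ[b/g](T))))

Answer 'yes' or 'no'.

E1 per-node cardinality:
  R → 4
  π[b](R) → 4
  T → 6
  ρ[b/g](T) → 6
  π[b](ρ[b/g](T)) → 6
  (π[b](R) − π[b](ρ[b/g](T))) → 2
  σ[b<7]((π[b](R) − π[b](ρ[b/g](T)))) → 1
E2 per-node cardinality:
  R → 4
  π[b](R) → 4
  T → 6
  ρ[b/g](T) → 6
  π[b](ρ[b/g](T)) → 6
  (π[b](R) − π[b](ρ[b/g](T))) → 2
  σ[b>=7]((π[b](R) − π[b](ρ[b/g](T)))) → 1

E1 result:
b
1
E2 result:
b
7
Witness: (1,) appears 1× in E1 but 0× in E2.

no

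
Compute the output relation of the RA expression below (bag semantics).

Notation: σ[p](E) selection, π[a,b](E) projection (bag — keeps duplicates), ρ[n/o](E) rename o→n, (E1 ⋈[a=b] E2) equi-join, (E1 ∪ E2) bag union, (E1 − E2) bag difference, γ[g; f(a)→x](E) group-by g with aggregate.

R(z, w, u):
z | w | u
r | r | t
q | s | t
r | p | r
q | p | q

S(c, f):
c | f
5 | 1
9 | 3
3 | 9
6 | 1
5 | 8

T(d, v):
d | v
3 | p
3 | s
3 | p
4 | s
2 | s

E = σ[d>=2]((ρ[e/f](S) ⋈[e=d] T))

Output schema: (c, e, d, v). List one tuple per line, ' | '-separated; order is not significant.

Per-node cardinality:
  S → 5
  ρ[e/f](S) → 5
  T → 5
  (ρ[e/f](S) ⋈[e=d] T) → 3
  σ[d>=2]((ρ[e/f](S) ⋈[e=d] T)) → 3

== RESULT ==
c | e | d | v
9 | 3 | 3 | p
9 | 3 | 3 | p
9 | 3 | 3 | s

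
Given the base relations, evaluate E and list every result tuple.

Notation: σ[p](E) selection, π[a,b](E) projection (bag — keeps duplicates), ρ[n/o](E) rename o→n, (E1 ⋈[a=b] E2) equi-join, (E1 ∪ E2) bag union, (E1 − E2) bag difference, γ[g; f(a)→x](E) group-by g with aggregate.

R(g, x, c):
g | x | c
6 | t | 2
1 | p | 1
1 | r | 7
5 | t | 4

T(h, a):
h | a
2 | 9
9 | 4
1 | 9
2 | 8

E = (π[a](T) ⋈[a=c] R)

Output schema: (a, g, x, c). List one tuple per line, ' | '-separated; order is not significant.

Row counts bottom-up:
  T → 4
  π[a](T) → 4
  R → 4
  (π[a](T) ⋈[a=c] R) → 1

== RESULT ==
a | g | x | c
4 | 5 | t | 4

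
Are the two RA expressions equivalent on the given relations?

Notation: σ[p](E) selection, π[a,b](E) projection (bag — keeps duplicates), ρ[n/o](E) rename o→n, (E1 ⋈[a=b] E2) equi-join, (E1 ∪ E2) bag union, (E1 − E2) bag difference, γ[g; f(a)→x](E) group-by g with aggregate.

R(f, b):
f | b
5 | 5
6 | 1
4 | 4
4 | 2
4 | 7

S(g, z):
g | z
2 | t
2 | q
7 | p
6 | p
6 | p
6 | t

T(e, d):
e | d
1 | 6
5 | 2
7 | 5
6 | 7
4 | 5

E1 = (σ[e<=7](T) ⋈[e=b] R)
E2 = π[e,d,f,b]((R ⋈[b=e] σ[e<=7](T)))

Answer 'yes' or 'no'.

E1 subexpression sizes:
  T → 5
  σ[e<=7](T) → 5
  R → 5
  (σ[e<=7](T) ⋈[e=b] R) → 4
E2 subexpression sizes:
  R → 5
  T → 5
  σ[e<=7](T) → 5
  (R ⋈[b=e] σ[e<=7](T)) → 4
  π[e,d,f,b]((R ⋈[b=e] σ[e<=7](T))) → 4

E1 and E2 produce the same multiset:
e | d | f | b
1 | 6 | 6 | 1
4 | 5 | 4 | 4
5 | 2 | 5 | 5
7 | 5 | 4 | 7

yes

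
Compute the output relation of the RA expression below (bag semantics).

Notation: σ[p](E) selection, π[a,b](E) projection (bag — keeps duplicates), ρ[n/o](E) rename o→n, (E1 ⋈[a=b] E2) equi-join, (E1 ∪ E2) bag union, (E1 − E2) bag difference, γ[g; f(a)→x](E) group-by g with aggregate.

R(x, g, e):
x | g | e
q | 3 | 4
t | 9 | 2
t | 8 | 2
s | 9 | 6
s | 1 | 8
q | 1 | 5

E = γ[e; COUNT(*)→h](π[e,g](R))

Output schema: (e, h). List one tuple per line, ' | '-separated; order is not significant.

Row counts bottom-up:
  R → 6
  π[e,g](R) → 6
  γ[e; COUNT(*)→h](π[e,g](R)) → 5

== RESULT ==
e | h
2 | 2
4 | 1
5 | 1
6 | 1
8 | 1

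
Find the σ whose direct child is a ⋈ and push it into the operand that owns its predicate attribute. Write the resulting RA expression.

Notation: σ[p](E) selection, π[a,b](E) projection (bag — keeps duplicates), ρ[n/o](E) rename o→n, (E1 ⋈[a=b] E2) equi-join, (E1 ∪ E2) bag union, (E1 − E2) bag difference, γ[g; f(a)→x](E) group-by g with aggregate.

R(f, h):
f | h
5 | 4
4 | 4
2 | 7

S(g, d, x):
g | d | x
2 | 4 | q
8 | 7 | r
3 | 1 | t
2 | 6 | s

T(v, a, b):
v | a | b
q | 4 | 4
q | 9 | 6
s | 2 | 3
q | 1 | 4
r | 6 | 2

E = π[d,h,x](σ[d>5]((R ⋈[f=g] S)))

σ filters on d, owned by the right side.
E' = π[d,h,x]((R ⋈[f=g] σ[d>5](S)))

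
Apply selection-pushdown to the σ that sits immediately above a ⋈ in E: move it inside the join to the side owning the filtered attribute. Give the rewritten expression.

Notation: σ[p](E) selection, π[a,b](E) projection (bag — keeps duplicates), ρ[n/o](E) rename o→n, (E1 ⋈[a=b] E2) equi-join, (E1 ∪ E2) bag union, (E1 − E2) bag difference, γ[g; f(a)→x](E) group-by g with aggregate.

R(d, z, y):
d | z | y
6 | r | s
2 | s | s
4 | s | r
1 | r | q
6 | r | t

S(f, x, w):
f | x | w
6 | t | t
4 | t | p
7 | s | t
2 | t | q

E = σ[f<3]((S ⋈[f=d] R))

σ filters on f, owned by the left side.
E' = (σ[f<3](S) ⋈[f=d] R)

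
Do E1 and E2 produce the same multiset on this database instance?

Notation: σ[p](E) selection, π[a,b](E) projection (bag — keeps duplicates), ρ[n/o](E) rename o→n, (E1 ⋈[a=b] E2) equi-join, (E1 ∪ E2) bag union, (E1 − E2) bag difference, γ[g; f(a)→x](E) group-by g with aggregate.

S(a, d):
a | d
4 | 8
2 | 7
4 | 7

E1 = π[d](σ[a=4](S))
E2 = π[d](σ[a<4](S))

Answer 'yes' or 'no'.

E1 stepwise |·|:
  S → 3
  σ[a=4](S) → 2
  π[d](σ[a=4](S)) → 2
E2 stepwise |·|:
  S → 3
  σ[a<4](S) → 1
  π[d](σ[a<4](S)) → 1

E1 result:
d
7
8
E2 result:
d
7
Witness: (8,) appears 1× in E1 but 0× in E2.

no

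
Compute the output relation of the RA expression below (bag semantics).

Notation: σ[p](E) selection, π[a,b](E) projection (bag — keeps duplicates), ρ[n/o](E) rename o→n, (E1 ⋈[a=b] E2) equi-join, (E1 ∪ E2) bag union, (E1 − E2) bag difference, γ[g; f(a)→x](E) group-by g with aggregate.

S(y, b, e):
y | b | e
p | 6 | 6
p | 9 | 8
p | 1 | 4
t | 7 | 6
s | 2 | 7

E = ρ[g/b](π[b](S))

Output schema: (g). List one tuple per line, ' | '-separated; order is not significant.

Subexpression sizes:
  S → 5
  π[b](S) → 5
  ρ[g/b](π[b](S)) → 5

== RESULT ==
g
1
2
6
7
9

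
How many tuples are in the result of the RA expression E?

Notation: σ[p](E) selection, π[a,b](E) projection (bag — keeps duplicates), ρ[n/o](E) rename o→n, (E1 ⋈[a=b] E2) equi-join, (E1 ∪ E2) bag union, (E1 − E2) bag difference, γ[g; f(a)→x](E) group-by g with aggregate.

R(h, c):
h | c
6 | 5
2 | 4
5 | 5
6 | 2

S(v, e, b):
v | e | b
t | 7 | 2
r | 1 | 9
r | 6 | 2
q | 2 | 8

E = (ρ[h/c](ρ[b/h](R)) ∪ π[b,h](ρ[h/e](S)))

Per-node cardinality:
  R → 4
  ρ[b/h](R) → 4
  ρ[h/c](ρ[b/h](R)) → 4
  S → 4
  ρ[h/e](S) → 4
  π[b,h](ρ[h/e](S)) → 4
  (ρ[h/c](ρ[b/h](R)) ∪ π[b,h](ρ[h/e](S))) → 8

|E| = 8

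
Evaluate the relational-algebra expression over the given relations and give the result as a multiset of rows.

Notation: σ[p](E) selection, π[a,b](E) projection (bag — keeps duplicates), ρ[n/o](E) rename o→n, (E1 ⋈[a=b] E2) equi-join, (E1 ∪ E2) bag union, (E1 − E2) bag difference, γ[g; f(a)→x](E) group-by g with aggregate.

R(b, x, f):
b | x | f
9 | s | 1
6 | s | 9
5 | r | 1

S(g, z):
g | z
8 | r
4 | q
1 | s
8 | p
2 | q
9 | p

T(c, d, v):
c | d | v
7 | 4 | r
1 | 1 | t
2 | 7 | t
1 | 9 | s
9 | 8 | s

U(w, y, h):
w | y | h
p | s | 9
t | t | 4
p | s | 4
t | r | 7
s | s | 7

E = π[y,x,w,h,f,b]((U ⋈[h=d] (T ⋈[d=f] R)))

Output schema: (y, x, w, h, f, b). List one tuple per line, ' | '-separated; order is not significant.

Row counts bottom-up:
  U → 5
  T → 5
  R → 3
  (T ⋈[d=f] R) → 3
  (U ⋈[h=d] (T ⋈[d=f] R)) → 1
  π[y,x,w,h,f,b]((U ⋈[h=d] (T ⋈[d=f] R))) → 1

== RESULT ==
y | x | w | h | f | b
s | s | p | 9 | 9 | 6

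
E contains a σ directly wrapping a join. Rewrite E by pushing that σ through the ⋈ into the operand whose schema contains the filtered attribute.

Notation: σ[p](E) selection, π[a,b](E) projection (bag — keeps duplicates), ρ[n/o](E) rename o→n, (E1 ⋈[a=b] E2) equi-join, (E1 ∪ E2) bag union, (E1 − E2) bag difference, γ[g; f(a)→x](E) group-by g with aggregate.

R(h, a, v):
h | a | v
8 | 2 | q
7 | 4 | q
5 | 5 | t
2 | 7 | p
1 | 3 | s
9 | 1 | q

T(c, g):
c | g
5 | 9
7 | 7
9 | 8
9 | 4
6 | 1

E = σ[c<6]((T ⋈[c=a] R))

σ filters on c, owned by the left side.
E' = (σ[c<6](T) ⋈[c=a] R)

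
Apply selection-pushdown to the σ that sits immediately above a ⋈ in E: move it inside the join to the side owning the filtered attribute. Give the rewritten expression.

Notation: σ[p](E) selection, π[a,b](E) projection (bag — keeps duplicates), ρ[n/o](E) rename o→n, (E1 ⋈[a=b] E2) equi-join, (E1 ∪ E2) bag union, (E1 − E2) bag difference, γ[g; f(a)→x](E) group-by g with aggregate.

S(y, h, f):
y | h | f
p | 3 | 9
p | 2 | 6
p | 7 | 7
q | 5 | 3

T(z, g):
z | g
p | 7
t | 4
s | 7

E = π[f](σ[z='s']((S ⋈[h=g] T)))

σ filters on z, owned by the right side.
E' = π[f]((S ⋈[h=g] σ[z='s'](T)))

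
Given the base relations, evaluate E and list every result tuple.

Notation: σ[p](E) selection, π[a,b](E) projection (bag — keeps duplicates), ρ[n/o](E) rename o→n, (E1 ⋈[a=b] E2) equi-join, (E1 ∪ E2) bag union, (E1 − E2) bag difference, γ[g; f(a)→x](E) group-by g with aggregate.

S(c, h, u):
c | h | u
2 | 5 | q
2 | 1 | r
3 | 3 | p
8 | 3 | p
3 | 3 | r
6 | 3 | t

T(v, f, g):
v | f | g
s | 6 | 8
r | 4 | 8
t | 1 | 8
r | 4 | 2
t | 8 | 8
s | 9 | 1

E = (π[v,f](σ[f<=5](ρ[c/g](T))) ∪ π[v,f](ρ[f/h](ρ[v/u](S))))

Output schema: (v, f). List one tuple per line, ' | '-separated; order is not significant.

Per-node cardinality:
  T → 6
  ρ[c/g](T) → 6
  σ[f<=5](ρ[c/g](T)) → 3
  π[v,f](σ[f<=5](ρ[c/g](T))) → 3
  S → 6
  ρ[v/u](S) → 6
  ρ[f/h](ρ[v/u](S)) → 6
  π[v,f](ρ[f/h](ρ[v/u](S))) → 6
  (π[v,f](σ[f<=5](ρ[c/g](T))) ∪ π[v,f](ρ[f/h](ρ[v/u](S)))) → 9

== RESULT ==
v | f
p | 3
p | 3
q | 5
r | 1
r | 3
r | 4
r | 4
t | 1
t | 3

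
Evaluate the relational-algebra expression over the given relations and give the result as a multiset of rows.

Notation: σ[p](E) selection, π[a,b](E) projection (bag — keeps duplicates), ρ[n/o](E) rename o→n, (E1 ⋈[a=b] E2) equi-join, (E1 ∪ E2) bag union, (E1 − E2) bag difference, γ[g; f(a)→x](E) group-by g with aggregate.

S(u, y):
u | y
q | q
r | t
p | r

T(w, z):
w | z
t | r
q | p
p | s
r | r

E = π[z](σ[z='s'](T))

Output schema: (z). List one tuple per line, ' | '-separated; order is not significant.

Row counts bottom-up:
  T → 4
  σ[z='s'](T) → 1
  π[z](σ[z='s'](T)) → 1

== RESULT ==
z
s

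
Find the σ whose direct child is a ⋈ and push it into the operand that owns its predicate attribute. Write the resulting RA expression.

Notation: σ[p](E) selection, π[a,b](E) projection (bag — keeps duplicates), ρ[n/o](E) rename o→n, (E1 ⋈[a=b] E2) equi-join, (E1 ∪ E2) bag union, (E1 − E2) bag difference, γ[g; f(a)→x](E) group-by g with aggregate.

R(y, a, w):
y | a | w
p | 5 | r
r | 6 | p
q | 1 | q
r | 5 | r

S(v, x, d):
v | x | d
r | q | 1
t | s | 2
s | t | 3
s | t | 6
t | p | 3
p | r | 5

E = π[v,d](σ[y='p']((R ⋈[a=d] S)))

σ filters on y, owned by the left side.
E' = π[v,d]((σ[y='p'](R) ⋈[a=d] S))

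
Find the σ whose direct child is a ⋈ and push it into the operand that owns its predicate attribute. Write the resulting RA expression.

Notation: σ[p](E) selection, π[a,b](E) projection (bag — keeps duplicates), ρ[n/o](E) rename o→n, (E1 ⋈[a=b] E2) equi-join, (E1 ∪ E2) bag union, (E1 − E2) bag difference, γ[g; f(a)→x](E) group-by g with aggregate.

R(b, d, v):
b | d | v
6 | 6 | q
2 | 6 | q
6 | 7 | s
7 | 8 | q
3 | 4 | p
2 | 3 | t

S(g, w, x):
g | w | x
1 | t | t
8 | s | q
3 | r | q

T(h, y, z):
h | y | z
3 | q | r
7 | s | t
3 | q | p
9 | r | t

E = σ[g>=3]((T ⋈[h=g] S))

σ filters on g, owned by the right side.
E' = (T ⋈[h=g] σ[g>=3](S))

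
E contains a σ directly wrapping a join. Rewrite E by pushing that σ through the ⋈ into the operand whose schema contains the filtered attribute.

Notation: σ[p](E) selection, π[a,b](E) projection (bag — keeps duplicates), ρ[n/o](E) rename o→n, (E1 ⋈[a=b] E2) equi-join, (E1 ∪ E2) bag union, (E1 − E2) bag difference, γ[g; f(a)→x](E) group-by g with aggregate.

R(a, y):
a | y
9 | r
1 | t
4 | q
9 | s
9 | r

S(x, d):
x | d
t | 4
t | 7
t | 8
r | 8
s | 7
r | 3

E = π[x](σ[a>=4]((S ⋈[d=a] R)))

σ filters on a, owned by the right side.
E' = π[x]((S ⋈[d=a] σ[a>=4](R)))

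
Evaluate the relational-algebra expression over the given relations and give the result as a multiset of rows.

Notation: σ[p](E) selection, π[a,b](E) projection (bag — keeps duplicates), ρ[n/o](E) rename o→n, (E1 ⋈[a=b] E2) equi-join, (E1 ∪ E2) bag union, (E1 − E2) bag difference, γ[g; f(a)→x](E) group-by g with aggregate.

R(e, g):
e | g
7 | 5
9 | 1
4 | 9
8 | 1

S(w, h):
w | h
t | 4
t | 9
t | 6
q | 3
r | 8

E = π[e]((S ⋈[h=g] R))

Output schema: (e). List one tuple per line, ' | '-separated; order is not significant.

Per-node cardinality:
  S → 5
  R → 4
  (S ⋈[h=g] R) → 1
  π[e]((S ⋈[h=g] R)) → 1

== RESULT ==
e
4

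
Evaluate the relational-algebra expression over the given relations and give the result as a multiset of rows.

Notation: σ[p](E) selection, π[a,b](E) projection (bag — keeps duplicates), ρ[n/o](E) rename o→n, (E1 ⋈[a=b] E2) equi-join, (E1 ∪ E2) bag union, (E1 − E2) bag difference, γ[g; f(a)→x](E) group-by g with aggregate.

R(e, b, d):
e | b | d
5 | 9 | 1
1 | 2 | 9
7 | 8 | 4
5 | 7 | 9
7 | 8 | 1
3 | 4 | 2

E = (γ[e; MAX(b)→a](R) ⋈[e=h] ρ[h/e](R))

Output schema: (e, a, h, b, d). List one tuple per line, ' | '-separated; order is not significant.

Per-node cardinality:
  R → 6
  γ[e; MAX(b)→a](R) → 4
  R → 6
  ρ[h/e](R) → 6
  (γ[e; MAX(b)→a](R) ⋈[e=h] ρ[h/e](R)) → 6

== RESULT ==
e | a | h | b | d
1 | 2 | 1 | 2 | 9
3 | 4 | 3 | 4 | 2
5 | 9 | 5 | 7 | 9
5 | 9 | 5 | 9 | 1
7 | 8 | 7 | 8 | 1
7 | 8 | 7 | 8 | 4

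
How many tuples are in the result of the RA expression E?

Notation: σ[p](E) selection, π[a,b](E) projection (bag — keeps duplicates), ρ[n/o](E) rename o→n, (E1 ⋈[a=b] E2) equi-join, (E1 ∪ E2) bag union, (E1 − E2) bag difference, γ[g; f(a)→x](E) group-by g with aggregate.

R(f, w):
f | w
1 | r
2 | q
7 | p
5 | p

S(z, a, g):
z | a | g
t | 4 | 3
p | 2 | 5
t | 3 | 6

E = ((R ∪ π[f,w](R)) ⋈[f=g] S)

Subexpression sizes:
  R → 4
  R → 4
  π[f,w](R) → 4
  (R ∪ π[f,w](R)) → 8
  S → 3
  ((R ∪ π[f,w](R)) ⋈[f=g] S) → 2

|E| = 2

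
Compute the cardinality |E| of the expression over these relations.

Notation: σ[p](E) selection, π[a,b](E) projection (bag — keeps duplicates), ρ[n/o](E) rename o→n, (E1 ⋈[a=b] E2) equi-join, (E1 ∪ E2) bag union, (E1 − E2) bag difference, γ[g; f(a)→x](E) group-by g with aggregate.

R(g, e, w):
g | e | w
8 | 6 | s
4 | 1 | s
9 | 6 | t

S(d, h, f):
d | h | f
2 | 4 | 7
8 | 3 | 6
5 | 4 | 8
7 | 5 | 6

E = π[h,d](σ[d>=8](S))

Per-node cardinality:
  S → 4
  σ[d>=8](S) → 1
  π[h,d](σ[d>=8](S)) → 1

|E| = 1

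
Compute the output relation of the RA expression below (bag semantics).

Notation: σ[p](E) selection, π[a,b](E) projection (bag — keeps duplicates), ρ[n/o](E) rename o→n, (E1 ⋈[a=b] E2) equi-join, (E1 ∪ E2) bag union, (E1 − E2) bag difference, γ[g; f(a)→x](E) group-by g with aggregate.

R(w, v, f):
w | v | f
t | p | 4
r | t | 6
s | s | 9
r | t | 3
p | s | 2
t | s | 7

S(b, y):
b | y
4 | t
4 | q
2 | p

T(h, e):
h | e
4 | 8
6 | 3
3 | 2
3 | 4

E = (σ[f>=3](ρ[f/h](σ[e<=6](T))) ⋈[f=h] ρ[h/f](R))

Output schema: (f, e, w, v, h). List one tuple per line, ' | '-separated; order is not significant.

Subexpression sizes:
  T → 4
  σ[e<=6](T) → 3
  ρ[f/h](σ[e<=6](T)) → 3
  σ[f>=3](ρ[f/h](σ[e<=6](T))) → 3
  R → 6
  ρ[h/f](R) → 6
  (σ[f>=3](ρ[f/h](σ[e<=6](T))) ⋈[f=h] ρ[h/f](R)) → 3

== RESULT ==
f | e | w | v | h
3 | 2 | r | t | 3
3 | 4 | r | t | 3
6 | 3 | r | t | 6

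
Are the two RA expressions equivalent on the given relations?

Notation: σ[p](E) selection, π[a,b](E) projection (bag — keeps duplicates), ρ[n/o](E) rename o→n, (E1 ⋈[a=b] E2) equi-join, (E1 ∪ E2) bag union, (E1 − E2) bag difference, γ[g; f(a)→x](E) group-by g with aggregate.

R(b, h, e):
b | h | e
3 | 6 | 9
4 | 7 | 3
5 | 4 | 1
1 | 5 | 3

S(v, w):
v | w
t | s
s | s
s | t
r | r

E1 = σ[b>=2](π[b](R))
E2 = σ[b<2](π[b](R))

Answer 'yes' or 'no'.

E1 subexpression sizes:
  R → 4
  π[b](R) → 4
  σ[b>=2](π[b](R)) → 3
E2 subexpression sizes:
  R → 4
  π[b](R) → 4
  σ[b<2](π[b](R)) → 1

E1 result:
b
3
4
5
E2 result:
b
1
Witness: (1,) appears 0× in E1 but 1× in E2.

no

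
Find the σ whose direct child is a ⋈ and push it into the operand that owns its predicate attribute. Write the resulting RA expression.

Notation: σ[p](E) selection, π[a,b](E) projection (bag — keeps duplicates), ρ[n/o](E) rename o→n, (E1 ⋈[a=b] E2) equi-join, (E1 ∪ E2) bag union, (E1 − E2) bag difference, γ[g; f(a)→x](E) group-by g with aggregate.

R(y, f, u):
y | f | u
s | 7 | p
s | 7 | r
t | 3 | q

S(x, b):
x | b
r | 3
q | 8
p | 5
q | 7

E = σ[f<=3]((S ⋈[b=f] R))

σ filters on f, owned by the right side.
E' = (S ⋈[b=f] σ[f<=3](R))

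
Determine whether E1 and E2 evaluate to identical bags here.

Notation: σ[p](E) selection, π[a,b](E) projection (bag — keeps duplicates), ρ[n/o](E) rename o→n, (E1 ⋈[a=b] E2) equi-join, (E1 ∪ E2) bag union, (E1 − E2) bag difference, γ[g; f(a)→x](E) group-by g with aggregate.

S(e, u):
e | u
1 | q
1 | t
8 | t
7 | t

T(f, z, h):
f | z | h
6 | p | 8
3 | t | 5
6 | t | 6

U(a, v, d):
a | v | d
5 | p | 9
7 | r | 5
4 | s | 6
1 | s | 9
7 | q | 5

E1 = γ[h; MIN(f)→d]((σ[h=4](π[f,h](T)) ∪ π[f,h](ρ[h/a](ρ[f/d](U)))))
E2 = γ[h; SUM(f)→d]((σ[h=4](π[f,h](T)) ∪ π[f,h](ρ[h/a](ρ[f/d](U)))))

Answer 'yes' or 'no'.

E1 per-node cardinality:
  T → 3
  π[f,h](T) → 3
  σ[h=4](π[f,h](T)) → 0
  U → 5
  ρ[f/d](U) → 5
  ρ[h/a](ρ[f/d](U)) → 5
  π[f,h](ρ[h/a](ρ[f/d](U))) → 5
  (σ[h=4](π[f,h](T)) ∪ π[f,h](ρ[h/a](ρ[f/d](U)))) → 5
  γ[h; MIN(f)→d]((σ[h=4](π[f,h](T)) ∪ π[f,h](ρ[h/a](ρ[f/d](U))))) → 4
E2 per-node cardinality:
  T → 3
  π[f,h](T) → 3
  σ[h=4](π[f,h](T)) → 0
  U → 5
  ρ[f/d](U) → 5
  ρ[h/a](ρ[f/d](U)) → 5
  π[f,h](ρ[h/a](ρ[f/d](U))) → 5
  (σ[h=4](π[f,h](T)) ∪ π[f,h](ρ[h/a](ρ[f/d](U)))) → 5
  γ[h; SUM(f)→d]((σ[h=4](π[f,h](T)) ∪ π[f,h](ρ[h/a](ρ[f/d](U))))) → 4

E1 result:
h | d
1 | 9
4 | 6
5 | 9
7 | 5
E2 result:
h | d
1 | 9
4 | 6
5 | 9
7 | 10
Witness: (7, 10) appears 0× in E1 but 1× in E2.

no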